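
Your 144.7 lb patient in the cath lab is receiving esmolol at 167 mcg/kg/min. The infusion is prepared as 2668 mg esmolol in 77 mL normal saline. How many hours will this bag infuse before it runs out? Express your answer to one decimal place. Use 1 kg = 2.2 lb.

4.0 hours

Weight = 144.7 lb ÷ 2.2 lb/kg = 65.77273 kg
Dose = 167 mcg/kg/min × 65.77273 kg = 10984.05 mcg/min
10984.05 mcg/min × 60 min/hr = 659042.7 mcg/hr
Concentration = 2668 mg ÷ 77 mL = 34.64935 mg/mL = 34649.35 mcg/mL
Rate = 659042.7 mcg/hr ÷ 34649.35 mcg/mL = 19.02035 mL/hr
Duration = 77 mL ÷ 19.02035 mL/hr = 4.048296 hr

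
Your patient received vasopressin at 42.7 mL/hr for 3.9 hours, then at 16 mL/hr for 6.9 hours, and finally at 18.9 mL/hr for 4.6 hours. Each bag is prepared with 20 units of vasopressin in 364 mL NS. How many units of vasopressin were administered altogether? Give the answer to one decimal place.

Concentration = 20 units ÷ 364 mL = 0.05494505 units/mL
Stage 1: 42.7 mL/hr × 3.9 hr = 166.53 mL → 166.53 mL × 0.05494505 units/mL = 9.15 units
Stage 2: 16 mL/hr × 6.9 hr = 110.4 mL → 110.4 mL × 0.05494505 units/mL = 6.065934 units
Stage 3: 18.9 mL/hr × 4.6 hr = 86.94 mL → 86.94 mL × 0.05494505 units/mL = 4.776923 units
Total = 9.15 + 6.065934 + 4.776923 = 19.99286 units

20.0 units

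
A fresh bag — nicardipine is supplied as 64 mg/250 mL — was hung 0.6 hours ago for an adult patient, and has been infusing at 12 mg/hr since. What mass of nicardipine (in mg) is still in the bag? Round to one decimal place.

56.8 mg

Concentration = 64 mg ÷ 250 mL = 0.256 mg/mL
Rate = 12 mg/hr ÷ 0.256 mg/mL = 46.875 mL/hr
Volume infused = 46.875 mL/hr × 0.6 hr = 28.125 mL
Volume remaining = 250 − 28.125 = 221.875 mL
Drug remaining = 221.875 mL × 0.256 mg/mL = 56.8 mg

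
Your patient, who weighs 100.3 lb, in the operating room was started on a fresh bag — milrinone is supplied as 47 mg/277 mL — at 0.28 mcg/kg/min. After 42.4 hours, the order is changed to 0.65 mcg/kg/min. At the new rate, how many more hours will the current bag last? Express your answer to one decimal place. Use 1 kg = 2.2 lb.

8.2 hours

Initial rate:
Weight = 100.3 lb ÷ 2.2 lb/kg = 45.59091 kg
Dose = 0.28 mcg/kg/min × 45.59091 kg = 12.76545 mcg/min
12.76545 mcg/min × 60 min/hr = 765.9273 mcg/hr
Concentration = 47 mg ÷ 277 mL = 0.1696751 mg/mL = 169.6751 mcg/mL
Rate = 765.9273 mcg/hr ÷ 169.6751 mcg/mL = 4.514082 mL/hr
Volume infused so far = 4.514082 mL/hr × 42.4 hr = 191.3971 mL
Volume remaining = 277 − 191.3971 = 85.60292 mL
New rate:
Dose = 0.65 mcg/kg/min × 45.59091 kg = 29.63409 mcg/min
29.63409 mcg/min × 60 min/hr = 1778.045 mcg/hr
Rate = 1778.045 mcg/hr ÷ 169.6751 mcg/mL = 10.47912 mL/hr
Time remaining = 85.60292 mL ÷ 10.47912 mL/hr = 8.168905 hr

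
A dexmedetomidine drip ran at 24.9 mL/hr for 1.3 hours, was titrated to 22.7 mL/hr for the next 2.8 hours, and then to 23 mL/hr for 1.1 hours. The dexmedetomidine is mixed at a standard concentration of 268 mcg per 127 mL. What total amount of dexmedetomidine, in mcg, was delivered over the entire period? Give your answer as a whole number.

256 mcg

Concentration = 268 mcg ÷ 127 mL = 2.110236 mcg/mL
Stage 1: 24.9 mL/hr × 1.3 hr = 32.37 mL → 32.37 mL × 2.110236 mcg/mL = 68.30835 mcg
Stage 2: 22.7 mL/hr × 2.8 hr = 63.56 mL → 63.56 mL × 2.110236 mcg/mL = 134.1266 mcg
Stage 3: 23 mL/hr × 1.1 hr = 25.3 mL → 25.3 mL × 2.110236 mcg/mL = 53.38898 mcg
Total = 68.30835 + 134.1266 + 53.38898 = 255.8239 mcg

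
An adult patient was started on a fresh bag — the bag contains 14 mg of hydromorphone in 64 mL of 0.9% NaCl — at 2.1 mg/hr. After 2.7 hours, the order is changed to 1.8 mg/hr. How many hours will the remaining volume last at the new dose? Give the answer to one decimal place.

4.6 hours

Initial rate:
Concentration = 14 mg ÷ 64 mL = 0.21875 mg/mL
Rate = 2.1 mg/hr ÷ 0.21875 mg/mL = 9.6 mL/hr
Volume infused so far = 9.6 mL/hr × 2.7 hr = 25.92 mL
Volume remaining = 64 − 25.92 = 38.08 mL
New rate:
Rate = 1.8 mg/hr ÷ 0.21875 mg/mL = 8.228571 mL/hr
Time remaining = 38.08 mL ÷ 8.228571 mL/hr = 4.627778 hr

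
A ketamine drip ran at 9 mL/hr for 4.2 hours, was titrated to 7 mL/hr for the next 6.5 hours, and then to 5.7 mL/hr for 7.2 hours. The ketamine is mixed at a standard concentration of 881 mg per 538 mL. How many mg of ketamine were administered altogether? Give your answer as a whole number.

204 mg

Concentration = 881 mg ÷ 538 mL = 1.637546 mg/mL
Stage 1: 9 mL/hr × 4.2 hr = 37.8 mL → 37.8 mL × 1.637546 mg/mL = 61.89926 mg
Stage 2: 7 mL/hr × 6.5 hr = 45.5 mL → 45.5 mL × 1.637546 mg/mL = 74.50836 mg
Stage 3: 5.7 mL/hr × 7.2 hr = 41.04 mL → 41.04 mL × 1.637546 mg/mL = 67.20491 mg
Total = 61.89926 + 74.50836 + 67.20491 = 203.6125 mg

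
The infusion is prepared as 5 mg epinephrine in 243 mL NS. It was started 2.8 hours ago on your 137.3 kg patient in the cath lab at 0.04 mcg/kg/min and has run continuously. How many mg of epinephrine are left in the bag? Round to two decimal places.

Dose = 0.04 mcg/kg/min × 137.3 kg = 5.492 mcg/min
5.492 mcg/min × 60 min/hr = 329.52 mcg/hr
Concentration = 5 mg ÷ 243 mL = 0.02057613 mg/mL = 20.57613 mcg/mL
Rate = 329.52 mcg/hr ÷ 20.57613 mcg/mL = 16.01467 mL/hr
Volume infused = 16.01467 mL/hr × 2.8 hr = 44.84108 mL
Volume remaining = 243 − 44.84108 = 198.1589 mL
Drug remaining = 198.1589 mL × 20.57613 mcg/mL = 4077.344 mcg = 4.077344 mg

4.08 mg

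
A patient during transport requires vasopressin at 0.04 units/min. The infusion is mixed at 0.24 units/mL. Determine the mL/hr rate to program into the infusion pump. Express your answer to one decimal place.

10.0 mL/hr

0.04 units/min × 60 min/hr = 2.4 units/hr
Rate = 2.4 units/hr ÷ 0.24 units/mL = 10 mL/hr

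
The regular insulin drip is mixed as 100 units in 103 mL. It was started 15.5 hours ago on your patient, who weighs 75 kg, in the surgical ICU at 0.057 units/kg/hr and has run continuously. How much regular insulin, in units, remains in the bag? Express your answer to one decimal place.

Dose = 0.057 units/kg/hr × 75 kg = 4.275 units/hr
Concentration = 100 units ÷ 103 mL = 0.9708738 units/mL
Rate = 4.275 units/hr ÷ 0.9708738 units/mL = 4.40325 mL/hr
Volume infused = 4.40325 mL/hr × 15.5 hr = 68.25037 mL
Volume remaining = 103 − 68.25037 = 34.74963 mL
Drug remaining = 34.74963 mL × 0.9708738 units/mL = 33.7375 units

33.7 units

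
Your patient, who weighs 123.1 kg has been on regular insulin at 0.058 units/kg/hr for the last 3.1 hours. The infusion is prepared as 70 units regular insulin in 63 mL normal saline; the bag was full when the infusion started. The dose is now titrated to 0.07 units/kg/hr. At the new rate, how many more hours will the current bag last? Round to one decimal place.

Initial rate:
Dose = 0.058 units/kg/hr × 123.1 kg = 7.1398 units/hr
Concentration = 70 units ÷ 63 mL = 1.111111 units/mL
Rate = 7.1398 units/hr ÷ 1.111111 units/mL = 6.42582 mL/hr
Volume infused so far = 6.42582 mL/hr × 3.1 hr = 19.92004 mL
Volume remaining = 63 − 19.92004 = 43.07996 mL
New rate:
Dose = 0.07 units/kg/hr × 123.1 kg = 8.617 units/hr
Rate = 8.617 units/hr ÷ 1.111111 units/mL = 7.7553 mL/hr
Time remaining = 43.07996 mL ÷ 7.7553 mL/hr = 5.554905 hr

5.6 hours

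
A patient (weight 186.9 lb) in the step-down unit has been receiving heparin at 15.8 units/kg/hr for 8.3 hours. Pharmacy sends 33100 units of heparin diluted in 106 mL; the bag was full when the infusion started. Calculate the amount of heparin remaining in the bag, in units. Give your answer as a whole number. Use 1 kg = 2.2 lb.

Weight = 186.9 lb ÷ 2.2 lb/kg = 84.95455 kg
Dose = 15.8 units/kg/hr × 84.95455 kg = 1342.282 units/hr
Concentration = 33100 units ÷ 106 mL = 312.2642 units/mL
Rate = 1342.282 units/hr ÷ 312.2642 units/mL = 4.298546 mL/hr
Volume infused = 4.298546 mL/hr × 8.3 hr = 35.67793 mL
Volume remaining = 106 − 35.67793 = 70.32207 mL
Drug remaining = 70.32207 mL × 312.2642 units/mL = 21959.06 units

21959 units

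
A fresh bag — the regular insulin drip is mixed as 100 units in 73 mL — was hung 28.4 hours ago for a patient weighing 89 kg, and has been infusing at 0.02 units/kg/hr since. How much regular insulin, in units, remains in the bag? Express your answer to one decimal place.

49.4 units

Dose = 0.02 units/kg/hr × 89 kg = 1.78 units/hr
Concentration = 100 units ÷ 73 mL = 1.369863 units/mL
Rate = 1.78 units/hr ÷ 1.369863 units/mL = 1.2994 mL/hr
Volume infused = 1.2994 mL/hr × 28.4 hr = 36.90296 mL
Volume remaining = 73 − 36.90296 = 36.09704 mL
Drug remaining = 36.09704 mL × 1.369863 units/mL = 49.448 units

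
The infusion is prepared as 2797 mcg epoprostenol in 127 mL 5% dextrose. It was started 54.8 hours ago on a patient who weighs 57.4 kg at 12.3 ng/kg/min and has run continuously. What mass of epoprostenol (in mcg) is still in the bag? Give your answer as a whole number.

476 mcg

Dose = 12.3 ng/kg/min × 57.4 kg = 706.02 ng/min
706.02 ng/min × 60 min/hr = 42361.2 ng/hr
Concentration = 2797 mcg ÷ 127 mL = 22.02362 mcg/mL = 22023.62 ng/mL
Rate = 42361.2 ng/hr ÷ 22023.62 ng/mL = 1.923444 mL/hr
Volume infused = 1.923444 mL/hr × 54.8 hr = 105.4047 mL
Volume remaining = 127 − 105.4047 = 21.59528 mL
Drug remaining = 21.59528 mL × 22023.62 ng/mL = 475606.2 ng = 475.6062 mcg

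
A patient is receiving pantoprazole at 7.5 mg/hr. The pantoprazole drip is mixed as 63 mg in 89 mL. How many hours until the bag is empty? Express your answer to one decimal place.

8.4 hours

Concentration = 63 mg ÷ 89 mL = 0.7078652 mg/mL
Rate = 7.5 mg/hr ÷ 0.7078652 mg/mL = 10.59524 mL/hr
Duration = 89 mL ÷ 10.59524 mL/hr = 8.4 hr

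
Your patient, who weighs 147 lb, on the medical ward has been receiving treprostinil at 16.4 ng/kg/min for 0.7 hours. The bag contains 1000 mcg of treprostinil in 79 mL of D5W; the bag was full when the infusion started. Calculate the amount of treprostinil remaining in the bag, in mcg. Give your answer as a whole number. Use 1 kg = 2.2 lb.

954 mcg

Weight = 147 lb ÷ 2.2 lb/kg = 66.81818 kg
Dose = 16.4 ng/kg/min × 66.81818 kg = 1095.818 ng/min
1095.818 ng/min × 60 min/hr = 65749.09 ng/hr
Concentration = 1000 mcg ÷ 79 mL = 12.65823 mcg/mL = 12658.23 ng/mL
Rate = 65749.09 ng/hr ÷ 12658.23 ng/mL = 5.194178 mL/hr
Volume infused = 5.194178 mL/hr × 0.7 hr = 3.635925 mL
Volume remaining = 79 − 3.635925 = 75.36408 mL
Drug remaining = 75.36408 mL × 12658.23 ng/mL = 953975.6 ng = 953.9756 mcg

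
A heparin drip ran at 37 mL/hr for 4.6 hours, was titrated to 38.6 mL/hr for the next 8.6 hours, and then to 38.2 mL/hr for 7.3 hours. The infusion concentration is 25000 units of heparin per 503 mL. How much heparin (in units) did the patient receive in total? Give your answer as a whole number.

Concentration = 25000 units ÷ 503 mL = 49.70179 units/mL
Stage 1: 37 mL/hr × 4.6 hr = 170.2 mL → 170.2 mL × 49.70179 units/mL = 8459.245 units
Stage 2: 38.6 mL/hr × 8.6 hr = 331.96 mL → 331.96 mL × 49.70179 units/mL = 16499.01 units
Stage 3: 38.2 mL/hr × 7.3 hr = 278.86 mL → 278.86 mL × 49.70179 units/mL = 13859.84 units
Total = 8459.245 + 16499.01 + 13859.84 = 38818.09 units

38818 units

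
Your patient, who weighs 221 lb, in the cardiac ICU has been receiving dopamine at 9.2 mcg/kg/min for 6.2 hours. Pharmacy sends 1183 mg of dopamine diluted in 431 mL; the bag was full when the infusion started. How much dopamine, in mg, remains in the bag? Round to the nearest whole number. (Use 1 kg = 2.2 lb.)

839 mg

Weight = 221 lb ÷ 2.2 lb/kg = 100.4545 kg
Dose = 9.2 mcg/kg/min × 100.4545 kg = 924.1818 mcg/min
924.1818 mcg/min × 60 min/hr = 55450.91 mcg/hr
Concentration = 1183 mg ÷ 431 mL = 2.74478 mg/mL = 2744.78 mcg/mL
Rate = 55450.91 mcg/hr ÷ 2744.78 mcg/mL = 20.20232 mL/hr
Volume infused = 20.20232 mL/hr × 6.2 hr = 125.2544 mL
Volume remaining = 431 − 125.2544 = 305.7456 mL
Drug remaining = 305.7456 mL × 2744.78 mcg/mL = 839204.4 mcg = 839.2044 mg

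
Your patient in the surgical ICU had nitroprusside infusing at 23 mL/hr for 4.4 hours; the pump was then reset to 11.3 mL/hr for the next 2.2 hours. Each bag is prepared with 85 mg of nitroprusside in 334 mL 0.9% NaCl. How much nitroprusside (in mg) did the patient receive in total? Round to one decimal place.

Concentration = 85 mg ÷ 334 mL = 0.254491 mg/mL
Stage 1: 23 mL/hr × 4.4 hr = 101.2 mL → 101.2 mL × 0.254491 mg/mL = 25.75449 mg
Stage 2: 11.3 mL/hr × 2.2 hr = 24.86 mL → 24.86 mL × 0.254491 mg/mL = 6.326647 mg
Total = 25.75449 + 6.326647 = 32.08114 mg

32.1 mg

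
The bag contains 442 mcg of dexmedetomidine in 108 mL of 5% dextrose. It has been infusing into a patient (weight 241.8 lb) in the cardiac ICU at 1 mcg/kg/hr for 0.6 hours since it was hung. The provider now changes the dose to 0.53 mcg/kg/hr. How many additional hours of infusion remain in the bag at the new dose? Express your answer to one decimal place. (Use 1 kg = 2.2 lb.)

Initial rate:
Weight = 241.8 lb ÷ 2.2 lb/kg = 109.9091 kg
Dose = 1 mcg/kg/hr × 109.9091 kg = 109.9091 mcg/hr
Concentration = 442 mcg ÷ 108 mL = 4.092593 mcg/mL
Rate = 109.9091 mcg/hr ÷ 4.092593 mcg/mL = 26.85561 mL/hr
Volume infused so far = 26.85561 mL/hr × 0.6 hr = 16.11337 mL
Volume remaining = 108 − 16.11337 = 91.88663 mL
New rate:
Dose = 0.53 mcg/kg/hr × 109.9091 kg = 58.25182 mcg/hr
Rate = 58.25182 mcg/hr ÷ 4.092593 mcg/mL = 14.23348 mL/hr
Time remaining = 91.88663 mL ÷ 14.23348 mL/hr = 6.455671 hr

6.5 hours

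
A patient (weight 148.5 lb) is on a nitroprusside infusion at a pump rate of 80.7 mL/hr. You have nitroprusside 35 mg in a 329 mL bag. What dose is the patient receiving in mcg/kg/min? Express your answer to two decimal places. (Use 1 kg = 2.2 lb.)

2.12 mcg/kg/min

Weight = 148.5 lb ÷ 2.2 lb/kg = 67.5 kg
Concentration = 35 mg ÷ 329 mL = 0.106383 mg/mL = 106.383 mcg/mL
Drug rate = 80.7 mL/hr × 106.383 mcg/mL = 8585.106 mcg/hr
8585.106 mcg/hr ÷ 60 min/hr = 143.0851 mcg/min
143.0851 mcg/min ÷ 67.5 kg = 2.119779 mcg/kg/min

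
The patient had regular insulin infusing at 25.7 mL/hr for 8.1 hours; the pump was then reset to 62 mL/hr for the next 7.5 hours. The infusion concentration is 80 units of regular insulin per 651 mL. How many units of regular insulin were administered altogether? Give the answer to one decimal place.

82.7 units

Concentration = 80 units ÷ 651 mL = 0.1228879 units/mL
Stage 1: 25.7 mL/hr × 8.1 hr = 208.17 mL → 208.17 mL × 0.1228879 units/mL = 25.58157 units
Stage 2: 62 mL/hr × 7.5 hr = 465 mL → 465 mL × 0.1228879 units/mL = 57.14286 units
Total = 25.58157 + 57.14286 = 82.72442 units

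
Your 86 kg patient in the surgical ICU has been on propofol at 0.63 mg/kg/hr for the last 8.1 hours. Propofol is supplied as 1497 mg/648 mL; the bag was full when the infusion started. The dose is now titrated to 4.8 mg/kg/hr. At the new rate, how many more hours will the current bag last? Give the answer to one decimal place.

Initial rate:
Dose = 0.63 mg/kg/hr × 86 kg = 54.18 mg/hr
Concentration = 1497 mg ÷ 648 mL = 2.310185 mg/mL
Rate = 54.18 mg/hr ÷ 2.310185 mg/mL = 23.45267 mL/hr
Volume infused so far = 23.45267 mL/hr × 8.1 hr = 189.9666 mL
Volume remaining = 648 − 189.9666 = 458.0334 mL
New rate:
Dose = 4.8 mg/kg/hr × 86 kg = 412.8 mg/hr
Rate = 412.8 mg/hr ÷ 2.310185 mg/mL = 178.687 mL/hr
Time remaining = 458.0334 mL ÷ 178.687 mL/hr = 2.563328 hr

2.6 hours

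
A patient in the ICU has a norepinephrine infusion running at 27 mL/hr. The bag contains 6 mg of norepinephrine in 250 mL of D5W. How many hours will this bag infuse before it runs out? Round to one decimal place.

9.3 hours

Duration = 250 mL ÷ 27 mL/hr = 9.259259 hr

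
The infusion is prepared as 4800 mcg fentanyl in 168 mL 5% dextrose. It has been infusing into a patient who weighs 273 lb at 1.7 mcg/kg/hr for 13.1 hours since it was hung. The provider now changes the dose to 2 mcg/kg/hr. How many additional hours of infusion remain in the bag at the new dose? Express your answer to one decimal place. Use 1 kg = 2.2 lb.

8.2 hours

Initial rate:
Weight = 273 lb ÷ 2.2 lb/kg = 124.0909 kg
Dose = 1.7 mcg/kg/hr × 124.0909 kg = 210.9545 mcg/hr
Concentration = 4800 mcg ÷ 168 mL = 28.57143 mcg/mL
Rate = 210.9545 mcg/hr ÷ 28.57143 mcg/mL = 7.383409 mL/hr
Volume infused so far = 7.383409 mL/hr × 13.1 hr = 96.72266 mL
Volume remaining = 168 − 96.72266 = 71.27734 mL
New rate:
Dose = 2 mcg/kg/hr × 124.0909 kg = 248.1818 mcg/hr
Rate = 248.1818 mcg/hr ÷ 28.57143 mcg/mL = 8.686364 mL/hr
Time remaining = 71.27734 mL ÷ 8.686364 mL/hr = 8.205659 hr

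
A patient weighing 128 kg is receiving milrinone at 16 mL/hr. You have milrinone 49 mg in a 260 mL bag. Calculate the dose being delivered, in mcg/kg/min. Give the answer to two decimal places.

Concentration = 49 mg ÷ 260 mL = 0.1884615 mg/mL = 188.4615 mcg/mL
Drug rate = 16 mL/hr × 188.4615 mcg/mL = 3015.385 mcg/hr
3015.385 mcg/hr ÷ 60 min/hr = 50.25641 mcg/min
50.25641 mcg/min ÷ 128 kg = 0.3926282 mcg/kg/min

0.39 mcg/kg/min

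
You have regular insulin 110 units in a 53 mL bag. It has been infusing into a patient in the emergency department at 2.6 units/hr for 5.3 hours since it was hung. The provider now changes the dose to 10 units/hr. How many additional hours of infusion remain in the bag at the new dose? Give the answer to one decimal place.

Initial rate:
Concentration = 110 units ÷ 53 mL = 2.075472 units/mL
Rate = 2.6 units/hr ÷ 2.075472 units/mL = 1.252727 mL/hr
Volume infused so far = 1.252727 mL/hr × 5.3 hr = 6.639455 mL
Volume remaining = 53 − 6.639455 = 46.36055 mL
New rate:
Rate = 10 units/hr ÷ 2.075472 units/mL = 4.818182 mL/hr
Time remaining = 46.36055 mL ÷ 4.818182 mL/hr = 9.622 hr

9.6 hours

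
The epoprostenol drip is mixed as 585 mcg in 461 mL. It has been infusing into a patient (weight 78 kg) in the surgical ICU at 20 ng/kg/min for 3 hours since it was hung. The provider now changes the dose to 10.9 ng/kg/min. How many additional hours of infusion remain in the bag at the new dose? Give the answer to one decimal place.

6.0 hours

Initial rate:
Dose = 20 ng/kg/min × 78 kg = 1560 ng/min
1560 ng/min × 60 min/hr = 93600 ng/hr
Concentration = 585 mcg ÷ 461 mL = 1.26898 mcg/mL = 1268.98 ng/mL
Rate = 93600 ng/hr ÷ 1268.98 ng/mL = 73.76 mL/hr
Volume infused so far = 73.76 mL/hr × 3 hr = 221.28 mL
Volume remaining = 461 − 221.28 = 239.72 mL
New rate:
Dose = 10.9 ng/kg/min × 78 kg = 850.2 ng/min
850.2 ng/min × 60 min/hr = 51012 ng/hr
Rate = 51012 ng/hr ÷ 1268.98 ng/mL = 40.1992 mL/hr
Time remaining = 239.72 mL ÷ 40.1992 mL/hr = 5.963303 hr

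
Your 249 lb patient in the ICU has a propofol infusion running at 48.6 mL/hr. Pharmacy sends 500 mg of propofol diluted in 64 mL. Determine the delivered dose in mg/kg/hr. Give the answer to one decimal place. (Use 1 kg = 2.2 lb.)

3.4 mg/kg/hr

Weight = 249 lb ÷ 2.2 lb/kg = 113.1818 kg
Concentration = 500 mg ÷ 64 mL = 7.8125 mg/mL
Drug rate = 48.6 mL/hr × 7.8125 mg/mL = 379.6875 mg/hr
379.6875 mg/hr ÷ 113.1818 kg = 3.354669 mg/kg/hr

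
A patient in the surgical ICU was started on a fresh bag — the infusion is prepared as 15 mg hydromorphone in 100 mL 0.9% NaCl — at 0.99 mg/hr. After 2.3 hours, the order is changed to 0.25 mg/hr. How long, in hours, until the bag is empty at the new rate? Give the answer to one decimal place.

50.9 hours

Initial rate:
Concentration = 15 mg ÷ 100 mL = 0.15 mg/mL
Rate = 0.99 mg/hr ÷ 0.15 mg/mL = 6.6 mL/hr
Volume infused so far = 6.6 mL/hr × 2.3 hr = 15.18 mL
Volume remaining = 100 − 15.18 = 84.82 mL
New rate:
Rate = 0.25 mg/hr ÷ 0.15 mg/mL = 1.666667 mL/hr
Time remaining = 84.82 mL ÷ 1.666667 mL/hr = 50.892 hr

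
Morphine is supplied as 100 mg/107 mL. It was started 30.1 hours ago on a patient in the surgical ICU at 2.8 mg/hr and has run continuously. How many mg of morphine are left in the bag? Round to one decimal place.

15.7 mg

Concentration = 100 mg ÷ 107 mL = 0.9345794 mg/mL
Rate = 2.8 mg/hr ÷ 0.9345794 mg/mL = 2.996 mL/hr
Volume infused = 2.996 mL/hr × 30.1 hr = 90.1796 mL
Volume remaining = 107 − 90.1796 = 16.8204 mL
Drug remaining = 16.8204 mL × 0.9345794 mg/mL = 15.72 mg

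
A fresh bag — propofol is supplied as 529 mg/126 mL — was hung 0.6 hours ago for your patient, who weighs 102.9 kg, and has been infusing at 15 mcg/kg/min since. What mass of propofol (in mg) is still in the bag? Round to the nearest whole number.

Dose = 15 mcg/kg/min × 102.9 kg = 1543.5 mcg/min
1543.5 mcg/min × 60 min/hr = 92610 mcg/hr
Concentration = 529 mg ÷ 126 mL = 4.198413 mg/mL = 4198.413 mcg/mL
Rate = 92610 mcg/hr ÷ 4198.413 mcg/mL = 22.05834 mL/hr
Volume infused = 22.05834 mL/hr × 0.6 hr = 13.235 mL
Volume remaining = 126 − 13.235 = 112.765 mL
Drug remaining = 112.765 mL × 4198.413 mcg/mL = 473434 mcg = 473.434 mg

473 mg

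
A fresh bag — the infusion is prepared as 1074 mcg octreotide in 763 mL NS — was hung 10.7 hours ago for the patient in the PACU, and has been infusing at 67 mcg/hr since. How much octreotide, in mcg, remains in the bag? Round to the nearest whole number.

Concentration = 1074 mcg ÷ 763 mL = 1.407602 mcg/mL
Rate = 67 mcg/hr ÷ 1.407602 mcg/mL = 47.5987 mL/hr
Volume infused = 47.5987 mL/hr × 10.7 hr = 509.3061 mL
Volume remaining = 763 − 509.3061 = 253.6939 mL
Drug remaining = 253.6939 mL × 1.407602 mcg/mL = 357.1 mcg

357 mcg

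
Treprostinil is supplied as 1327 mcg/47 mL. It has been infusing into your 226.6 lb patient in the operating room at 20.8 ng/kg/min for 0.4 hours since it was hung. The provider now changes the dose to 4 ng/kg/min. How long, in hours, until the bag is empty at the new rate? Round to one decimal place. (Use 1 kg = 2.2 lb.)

51.6 hours

Initial rate:
Weight = 226.6 lb ÷ 2.2 lb/kg = 103 kg
Dose = 20.8 ng/kg/min × 103 kg = 2142.4 ng/min
2142.4 ng/min × 60 min/hr = 128544 ng/hr
Concentration = 1327 mcg ÷ 47 mL = 28.23404 mcg/mL = 28234.04 ng/mL
Rate = 128544 ng/hr ÷ 28234.04 ng/mL = 4.552802 mL/hr
Volume infused so far = 4.552802 mL/hr × 0.4 hr = 1.821121 mL
Volume remaining = 47 − 1.821121 = 45.17888 mL
New rate:
Dose = 4 ng/kg/min × 103 kg = 412 ng/min
412 ng/min × 60 min/hr = 24720 ng/hr
Rate = 24720 ng/hr ÷ 28234.04 ng/mL = 0.8755388 mL/hr
Time remaining = 45.17888 mL ÷ 0.8755388 mL/hr = 51.60123 hr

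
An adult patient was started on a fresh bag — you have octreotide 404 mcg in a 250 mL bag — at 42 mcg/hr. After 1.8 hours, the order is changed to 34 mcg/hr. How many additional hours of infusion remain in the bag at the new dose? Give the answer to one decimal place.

9.7 hours

Initial rate:
Concentration = 404 mcg ÷ 250 mL = 1.616 mcg/mL
Rate = 42 mcg/hr ÷ 1.616 mcg/mL = 25.9901 mL/hr
Volume infused so far = 25.9901 mL/hr × 1.8 hr = 46.78218 mL
Volume remaining = 250 − 46.78218 = 203.2178 mL
New rate:
Rate = 34 mcg/hr ÷ 1.616 mcg/mL = 21.0396 mL/hr
Time remaining = 203.2178 mL ÷ 21.0396 mL/hr = 9.658824 hr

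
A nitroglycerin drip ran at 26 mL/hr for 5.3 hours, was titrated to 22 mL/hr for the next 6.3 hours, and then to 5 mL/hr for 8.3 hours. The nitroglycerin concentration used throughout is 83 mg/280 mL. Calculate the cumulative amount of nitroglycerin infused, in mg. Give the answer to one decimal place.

94.2 mg

Concentration = 83 mg ÷ 280 mL = 0.2964286 mg/mL
Stage 1: 26 mL/hr × 5.3 hr = 137.8 mL → 137.8 mL × 0.2964286 mg/mL = 40.84786 mg
Stage 2: 22 mL/hr × 6.3 hr = 138.6 mL → 138.6 mL × 0.2964286 mg/mL = 41.085 mg
Stage 3: 5 mL/hr × 8.3 hr = 41.5 mL → 41.5 mL × 0.2964286 mg/mL = 12.30179 mg
Total = 40.84786 + 41.085 + 12.30179 = 94.23464 mg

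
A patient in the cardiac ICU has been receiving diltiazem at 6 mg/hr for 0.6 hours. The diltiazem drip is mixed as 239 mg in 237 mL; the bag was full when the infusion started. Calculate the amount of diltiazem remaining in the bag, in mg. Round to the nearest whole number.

235 mg

Concentration = 239 mg ÷ 237 mL = 1.008439 mg/mL
Rate = 6 mg/hr ÷ 1.008439 mg/mL = 5.949791 mL/hr
Volume infused = 5.949791 mL/hr × 0.6 hr = 3.569874 mL
Volume remaining = 237 − 3.569874 = 233.4301 mL
Drug remaining = 233.4301 mL × 1.008439 mg/mL = 235.4 mg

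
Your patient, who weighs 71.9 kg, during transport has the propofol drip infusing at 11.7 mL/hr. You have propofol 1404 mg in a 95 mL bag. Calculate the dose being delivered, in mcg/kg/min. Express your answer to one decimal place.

Concentration = 1404 mg ÷ 95 mL = 14.77895 mg/mL = 14778.95 mcg/mL
Drug rate = 11.7 mL/hr × 14778.95 mcg/mL = 172913.7 mcg/hr
172913.7 mcg/hr ÷ 60 min/hr = 2881.895 mcg/min
2881.895 mcg/min ÷ 71.9 kg = 40.08199 mcg/kg/min

40.1 mcg/kg/min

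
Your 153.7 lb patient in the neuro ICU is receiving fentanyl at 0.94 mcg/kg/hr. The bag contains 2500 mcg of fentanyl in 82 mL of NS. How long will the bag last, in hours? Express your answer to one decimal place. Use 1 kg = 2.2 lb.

38.1 hours

Weight = 153.7 lb ÷ 2.2 lb/kg = 69.86364 kg
Dose = 0.94 mcg/kg/hr × 69.86364 kg = 65.67182 mcg/hr
Concentration = 2500 mcg ÷ 82 mL = 30.4878 mcg/mL
Rate = 65.67182 mcg/hr ÷ 30.4878 mcg/mL = 2.154036 mL/hr
Duration = 82 mL ÷ 2.154036 mL/hr = 38.06808 hr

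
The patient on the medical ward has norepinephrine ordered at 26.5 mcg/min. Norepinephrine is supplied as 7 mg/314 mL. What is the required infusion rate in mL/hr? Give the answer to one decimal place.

26.5 mcg/min × 60 min/hr = 1590 mcg/hr
Concentration = 7 mg ÷ 314 mL = 0.02229299 mg/mL = 22.29299 mcg/mL
Rate = 1590 mcg/hr ÷ 22.29299 mcg/mL = 71.32286 mL/hr

71.3 mL/hr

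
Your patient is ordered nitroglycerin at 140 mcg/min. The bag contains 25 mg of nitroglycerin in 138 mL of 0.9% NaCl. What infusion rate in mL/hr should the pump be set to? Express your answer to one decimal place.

46.4 mL/hr

140 mcg/min × 60 min/hr = 8400 mcg/hr
Concentration = 25 mg ÷ 138 mL = 0.1811594 mg/mL = 181.1594 mcg/mL
Rate = 8400 mcg/hr ÷ 181.1594 mcg/mL = 46.368 mL/hr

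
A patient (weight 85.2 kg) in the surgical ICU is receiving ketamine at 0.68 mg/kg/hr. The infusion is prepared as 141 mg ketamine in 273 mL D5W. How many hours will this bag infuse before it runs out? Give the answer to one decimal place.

2.4 hours

Dose = 0.68 mg/kg/hr × 85.2 kg = 57.936 mg/hr
Concentration = 141 mg ÷ 273 mL = 0.5164835 mg/mL
Rate = 57.936 mg/hr ÷ 0.5164835 mg/mL = 112.174 mL/hr
Duration = 273 mL ÷ 112.174 mL/hr = 2.43372 hr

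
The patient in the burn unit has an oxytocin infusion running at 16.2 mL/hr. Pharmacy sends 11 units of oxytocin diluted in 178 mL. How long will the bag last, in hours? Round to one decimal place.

Duration = 178 mL ÷ 16.2 mL/hr = 10.98765 hr

11.0 hours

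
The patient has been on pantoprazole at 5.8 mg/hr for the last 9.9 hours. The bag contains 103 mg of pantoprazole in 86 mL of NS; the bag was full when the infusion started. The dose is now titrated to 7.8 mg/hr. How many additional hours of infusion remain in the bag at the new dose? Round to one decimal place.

Initial rate:
Concentration = 103 mg ÷ 86 mL = 1.197674 mg/mL
Rate = 5.8 mg/hr ÷ 1.197674 mg/mL = 4.842718 mL/hr
Volume infused so far = 4.842718 mL/hr × 9.9 hr = 47.94291 mL
Volume remaining = 86 − 47.94291 = 38.05709 mL
New rate:
Rate = 7.8 mg/hr ÷ 1.197674 mg/mL = 6.512621 mL/hr
Time remaining = 38.05709 mL ÷ 6.512621 mL/hr = 5.84359 hr

5.8 hours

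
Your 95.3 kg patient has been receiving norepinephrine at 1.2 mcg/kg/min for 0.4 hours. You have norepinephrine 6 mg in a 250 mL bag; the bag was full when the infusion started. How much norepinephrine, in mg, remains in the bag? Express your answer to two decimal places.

Dose = 1.2 mcg/kg/min × 95.3 kg = 114.36 mcg/min
114.36 mcg/min × 60 min/hr = 6861.6 mcg/hr
Concentration = 6 mg ÷ 250 mL = 0.024 mg/mL = 24 mcg/mL
Rate = 6861.6 mcg/hr ÷ 24 mcg/mL = 285.9 mL/hr
Volume infused = 285.9 mL/hr × 0.4 hr = 114.36 mL
Volume remaining = 250 − 114.36 = 135.64 mL
Drug remaining = 135.64 mL × 24 mcg/mL = 3255.36 mcg = 3.25536 mg

3.26 mg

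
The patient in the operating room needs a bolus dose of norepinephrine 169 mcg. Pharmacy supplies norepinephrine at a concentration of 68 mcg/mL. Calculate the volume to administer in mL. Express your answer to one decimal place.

Volume = 169 mcg ÷ 68 mcg/mL = 2.485294 mL

2.5 mL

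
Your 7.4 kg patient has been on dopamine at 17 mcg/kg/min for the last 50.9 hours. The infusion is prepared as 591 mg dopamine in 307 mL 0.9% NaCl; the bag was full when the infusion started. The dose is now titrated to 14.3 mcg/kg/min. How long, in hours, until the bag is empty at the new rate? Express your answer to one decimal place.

Initial rate:
Dose = 17 mcg/kg/min × 7.4 kg = 125.8 mcg/min
125.8 mcg/min × 60 min/hr = 7548 mcg/hr
Concentration = 591 mg ÷ 307 mL = 1.925081 mg/mL = 1925.081 mcg/mL
Rate = 7548 mcg/hr ÷ 1925.081 mcg/mL = 3.920873 mL/hr
Volume infused so far = 3.920873 mL/hr × 50.9 hr = 199.5724 mL
Volume remaining = 307 − 199.5724 = 107.4276 mL
New rate:
Dose = 14.3 mcg/kg/min × 7.4 kg = 105.82 mcg/min
105.82 mcg/min × 60 min/hr = 6349.2 mcg/hr
Rate = 6349.2 mcg/hr ÷ 1925.081 mcg/mL = 3.298146 mL/hr
Time remaining = 107.4276 mL ÷ 3.298146 mL/hr = 32.5721 hr

32.6 hours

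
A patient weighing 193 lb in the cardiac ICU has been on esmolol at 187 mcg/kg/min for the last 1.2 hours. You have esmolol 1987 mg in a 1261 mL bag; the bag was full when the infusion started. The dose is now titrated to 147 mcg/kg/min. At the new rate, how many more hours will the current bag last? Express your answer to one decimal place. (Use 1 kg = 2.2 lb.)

Initial rate:
Weight = 193 lb ÷ 2.2 lb/kg = 87.72727 kg
Dose = 187 mcg/kg/min × 87.72727 kg = 16405 mcg/min
16405 mcg/min × 60 min/hr = 984300 mcg/hr
Concentration = 1987 mg ÷ 1261 mL = 1.575734 mg/mL = 1575.734 mcg/mL
Rate = 984300 mcg/hr ÷ 1575.734 mcg/mL = 624.6614 mL/hr
Volume infused so far = 624.6614 mL/hr × 1.2 hr = 749.5937 mL
Volume remaining = 1261 − 749.5937 = 511.4063 mL
New rate:
Dose = 147 mcg/kg/min × 87.72727 kg = 12895.91 mcg/min
12895.91 mcg/min × 60 min/hr = 773754.5 mcg/hr
Rate = 773754.5 mcg/hr ÷ 1575.734 mcg/mL = 491.044 mL/hr
Time remaining = 511.4063 mL ÷ 491.044 mL/hr = 1.041467 hr

1.0 hours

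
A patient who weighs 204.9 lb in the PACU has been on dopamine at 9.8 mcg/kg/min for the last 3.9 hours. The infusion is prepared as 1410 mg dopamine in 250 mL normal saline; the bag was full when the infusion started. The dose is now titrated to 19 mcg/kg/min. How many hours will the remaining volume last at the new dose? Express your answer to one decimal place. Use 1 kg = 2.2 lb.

Initial rate:
Weight = 204.9 lb ÷ 2.2 lb/kg = 93.13636 kg
Dose = 9.8 mcg/kg/min × 93.13636 kg = 912.7364 mcg/min
912.7364 mcg/min × 60 min/hr = 54764.18 mcg/hr
Concentration = 1410 mg ÷ 250 mL = 5.64 mg/mL = 5640 mcg/mL
Rate = 54764.18 mcg/hr ÷ 5640 mcg/mL = 9.709961 mL/hr
Volume infused so far = 9.709961 mL/hr × 3.9 hr = 37.86885 mL
Volume remaining = 250 − 37.86885 = 212.1312 mL
New rate:
Dose = 19 mcg/kg/min × 93.13636 kg = 1769.591 mcg/min
1769.591 mcg/min × 60 min/hr = 106175.5 mcg/hr
Rate = 106175.5 mcg/hr ÷ 5640 mcg/mL = 18.82544 mL/hr
Time remaining = 212.1312 mL ÷ 18.82544 mL/hr = 11.26833 hr

11.3 hours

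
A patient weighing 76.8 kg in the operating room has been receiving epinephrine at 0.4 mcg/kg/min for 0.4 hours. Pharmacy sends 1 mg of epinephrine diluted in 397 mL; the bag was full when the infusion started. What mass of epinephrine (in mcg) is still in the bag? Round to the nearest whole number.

Dose = 0.4 mcg/kg/min × 76.8 kg = 30.72 mcg/min
30.72 mcg/min × 60 min/hr = 1843.2 mcg/hr
Concentration = 1 mg ÷ 397 mL = 0.002518892 mg/mL = 2.518892 mcg/mL
Rate = 1843.2 mcg/hr ÷ 2.518892 mcg/mL = 731.7504 mL/hr
Volume infused = 731.7504 mL/hr × 0.4 hr = 292.7002 mL
Volume remaining = 397 − 292.7002 = 104.2998 mL
Drug remaining = 104.2998 mL × 2.518892 mcg/mL = 262.72 mcg

263 mcg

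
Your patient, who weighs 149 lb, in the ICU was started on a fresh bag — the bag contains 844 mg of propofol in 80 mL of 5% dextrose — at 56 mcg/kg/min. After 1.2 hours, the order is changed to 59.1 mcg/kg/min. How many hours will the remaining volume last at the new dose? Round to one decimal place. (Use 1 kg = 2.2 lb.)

Initial rate:
Weight = 149 lb ÷ 2.2 lb/kg = 67.72727 kg
Dose = 56 mcg/kg/min × 67.72727 kg = 3792.727 mcg/min
3792.727 mcg/min × 60 min/hr = 227563.6 mcg/hr
Concentration = 844 mg ÷ 80 mL = 10.55 mg/mL = 10550 mcg/mL
Rate = 227563.6 mcg/hr ÷ 10550 mcg/mL = 21.57001 mL/hr
Volume infused so far = 21.57001 mL/hr × 1.2 hr = 25.88402 mL
Volume remaining = 80 − 25.88402 = 54.11598 mL
New rate:
Dose = 59.1 mcg/kg/min × 67.72727 kg = 4002.682 mcg/min
4002.682 mcg/min × 60 min/hr = 240160.9 mcg/hr
Rate = 240160.9 mcg/hr ÷ 10550 mcg/mL = 22.76407 mL/hr
Time remaining = 54.11598 mL ÷ 22.76407 mL/hr = 2.377255 hr

2.4 hours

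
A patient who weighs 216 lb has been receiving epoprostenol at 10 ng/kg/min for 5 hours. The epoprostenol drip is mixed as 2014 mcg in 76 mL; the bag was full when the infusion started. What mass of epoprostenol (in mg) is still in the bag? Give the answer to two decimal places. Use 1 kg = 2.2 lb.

1.72 mg

Weight = 216 lb ÷ 2.2 lb/kg = 98.18182 kg
Dose = 10 ng/kg/min × 98.18182 kg = 981.8182 ng/min
981.8182 ng/min × 60 min/hr = 58909.09 ng/hr
Concentration = 2014 mcg ÷ 76 mL = 26.5 mcg/mL = 26500 ng/mL
Rate = 58909.09 ng/hr ÷ 26500 ng/mL = 2.222985 mL/hr
Volume infused = 2.222985 mL/hr × 5 hr = 11.11492 mL
Volume remaining = 76 − 11.11492 = 64.88508 mL
Drug remaining = 64.88508 mL × 26500 ng/mL = 1719455 ng = 1.719455 mg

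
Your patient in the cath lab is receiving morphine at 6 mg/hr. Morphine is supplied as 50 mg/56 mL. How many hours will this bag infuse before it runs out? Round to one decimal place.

8.3 hours

Concentration = 50 mg ÷ 56 mL = 0.8928571 mg/mL
Rate = 6 mg/hr ÷ 0.8928571 mg/mL = 6.72 mL/hr
Duration = 56 mL ÷ 6.72 mL/hr = 8.333333 hr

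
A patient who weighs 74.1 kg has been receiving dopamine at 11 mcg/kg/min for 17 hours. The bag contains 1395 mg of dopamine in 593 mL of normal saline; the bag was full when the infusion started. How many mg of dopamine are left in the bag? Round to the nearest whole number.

564 mg

Dose = 11 mcg/kg/min × 74.1 kg = 815.1 mcg/min
815.1 mcg/min × 60 min/hr = 48906 mcg/hr
Concentration = 1395 mg ÷ 593 mL = 2.352445 mg/mL = 2352.445 mcg/mL
Rate = 48906 mcg/hr ÷ 2352.445 mcg/mL = 20.78943 mL/hr
Volume infused = 20.78943 mL/hr × 17 hr = 353.4203 mL
Volume remaining = 593 − 353.4203 = 239.5797 mL
Drug remaining = 239.5797 mL × 2352.445 mcg/mL = 563598 mcg = 563.598 mg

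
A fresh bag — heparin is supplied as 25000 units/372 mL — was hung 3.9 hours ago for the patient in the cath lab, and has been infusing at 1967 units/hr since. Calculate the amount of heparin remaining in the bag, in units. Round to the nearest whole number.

Concentration = 25000 units ÷ 372 mL = 67.2043 units/mL
Rate = 1967 units/hr ÷ 67.2043 units/mL = 29.26896 mL/hr
Volume infused = 29.26896 mL/hr × 3.9 hr = 114.1489 mL
Volume remaining = 372 − 114.1489 = 257.8511 mL
Drug remaining = 257.8511 mL × 67.2043 units/mL = 17328.7 units

17329 units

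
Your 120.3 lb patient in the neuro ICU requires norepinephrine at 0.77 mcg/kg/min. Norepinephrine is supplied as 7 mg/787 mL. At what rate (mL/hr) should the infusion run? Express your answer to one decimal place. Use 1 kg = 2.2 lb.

284.0 mL/hr

Weight = 120.3 lb ÷ 2.2 lb/kg = 54.68182 kg
Dose = 0.77 mcg/kg/min × 54.68182 kg = 42.105 mcg/min
42.105 mcg/min × 60 min/hr = 2526.3 mcg/hr
Concentration = 7 mg ÷ 787 mL = 0.008894536 mg/mL = 8.894536 mcg/mL
Rate = 2526.3 mcg/hr ÷ 8.894536 mcg/mL = 284.0283 mL/hr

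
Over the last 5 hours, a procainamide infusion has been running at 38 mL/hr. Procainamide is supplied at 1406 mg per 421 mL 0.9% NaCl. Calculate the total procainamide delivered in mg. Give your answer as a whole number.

Concentration = 1406 mg ÷ 421 mL = 3.339667 mg/mL
Drug rate = 38 mL/hr × 3.339667 mg/mL = 126.9074 mg/hr
Total = 126.9074 mg/hr × 5 hr = 634.5368 mg

635 mg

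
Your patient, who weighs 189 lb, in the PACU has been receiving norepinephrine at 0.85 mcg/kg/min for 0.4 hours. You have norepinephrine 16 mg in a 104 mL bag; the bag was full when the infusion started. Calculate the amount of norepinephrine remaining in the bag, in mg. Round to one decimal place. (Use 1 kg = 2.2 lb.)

Weight = 189 lb ÷ 2.2 lb/kg = 85.90909 kg
Dose = 0.85 mcg/kg/min × 85.90909 kg = 73.02273 mcg/min
73.02273 mcg/min × 60 min/hr = 4381.364 mcg/hr
Concentration = 16 mg ÷ 104 mL = 0.1538462 mg/mL = 153.8462 mcg/mL
Rate = 4381.364 mcg/hr ÷ 153.8462 mcg/mL = 28.47886 mL/hr
Volume infused = 28.47886 mL/hr × 0.4 hr = 11.39155 mL
Volume remaining = 104 − 11.39155 = 92.60845 mL
Drug remaining = 92.60845 mL × 153.8462 mcg/mL = 14247.45 mcg = 14.24745 mg

14.2 mg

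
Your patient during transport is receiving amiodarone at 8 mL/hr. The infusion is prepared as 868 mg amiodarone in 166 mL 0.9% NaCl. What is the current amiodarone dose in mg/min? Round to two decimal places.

0.70 mg/min

Concentration = 868 mg ÷ 166 mL = 5.228916 mg/mL
Drug rate = 8 mL/hr × 5.228916 mg/mL = 41.83133 mg/hr
41.83133 mg/hr ÷ 60 min/hr = 0.6971888 mg/min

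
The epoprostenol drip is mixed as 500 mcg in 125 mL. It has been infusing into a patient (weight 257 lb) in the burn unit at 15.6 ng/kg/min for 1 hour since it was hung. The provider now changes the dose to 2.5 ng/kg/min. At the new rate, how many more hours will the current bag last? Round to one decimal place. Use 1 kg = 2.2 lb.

22.3 hours

Initial rate:
Weight = 257 lb ÷ 2.2 lb/kg = 116.8182 kg
Dose = 15.6 ng/kg/min × 116.8182 kg = 1822.364 ng/min
1822.364 ng/min × 60 min/hr = 109341.8 ng/hr
Concentration = 500 mcg ÷ 125 mL = 4 mcg/mL = 4000 ng/mL
Rate = 109341.8 ng/hr ÷ 4000 ng/mL = 27.33545 mL/hr
Volume infused so far = 27.33545 mL/hr × 1 hr = 27.33545 mL
Volume remaining = 125 − 27.33545 = 97.66455 mL
New rate:
Dose = 2.5 ng/kg/min × 116.8182 kg = 292.0455 ng/min
292.0455 ng/min × 60 min/hr = 17522.73 ng/hr
Rate = 17522.73 ng/hr ÷ 4000 ng/mL = 4.380682 mL/hr
Time remaining = 97.66455 mL ÷ 4.380682 mL/hr = 22.29437 hr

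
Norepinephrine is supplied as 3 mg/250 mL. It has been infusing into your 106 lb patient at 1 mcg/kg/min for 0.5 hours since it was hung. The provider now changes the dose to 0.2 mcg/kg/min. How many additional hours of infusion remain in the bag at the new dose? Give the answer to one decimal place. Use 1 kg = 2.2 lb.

Initial rate:
Weight = 106 lb ÷ 2.2 lb/kg = 48.18182 kg
Dose = 1 mcg/kg/min × 48.18182 kg = 48.18182 mcg/min
48.18182 mcg/min × 60 min/hr = 2890.909 mcg/hr
Concentration = 3 mg ÷ 250 mL = 0.012 mg/mL = 12 mcg/mL
Rate = 2890.909 mcg/hr ÷ 12 mcg/mL = 240.9091 mL/hr
Volume infused so far = 240.9091 mL/hr × 0.5 hr = 120.4545 mL
Volume remaining = 250 − 120.4545 = 129.5455 mL
New rate:
Dose = 0.2 mcg/kg/min × 48.18182 kg = 9.636364 mcg/min
9.636364 mcg/min × 60 min/hr = 578.1818 mcg/hr
Rate = 578.1818 mcg/hr ÷ 12 mcg/mL = 48.18182 mL/hr
Time remaining = 129.5455 mL ÷ 48.18182 mL/hr = 2.688679 hr

2.7 hours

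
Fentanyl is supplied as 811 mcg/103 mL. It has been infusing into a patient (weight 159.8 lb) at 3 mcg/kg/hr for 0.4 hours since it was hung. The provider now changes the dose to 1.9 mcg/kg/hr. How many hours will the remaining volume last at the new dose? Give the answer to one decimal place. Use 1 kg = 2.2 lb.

5.2 hours

Initial rate:
Weight = 159.8 lb ÷ 2.2 lb/kg = 72.63636 kg
Dose = 3 mcg/kg/hr × 72.63636 kg = 217.9091 mcg/hr
Concentration = 811 mcg ÷ 103 mL = 7.873786 mcg/mL
Rate = 217.9091 mcg/hr ÷ 7.873786 mcg/mL = 27.67526 mL/hr
Volume infused so far = 27.67526 mL/hr × 0.4 hr = 11.0701 mL
Volume remaining = 103 − 11.0701 = 91.9299 mL
New rate:
Dose = 1.9 mcg/kg/hr × 72.63636 kg = 138.0091 mcg/hr
Rate = 138.0091 mcg/hr ÷ 7.873786 mcg/mL = 17.52767 mL/hr
Time remaining = 91.9299 mL ÷ 17.52767 mL/hr = 5.244846 hr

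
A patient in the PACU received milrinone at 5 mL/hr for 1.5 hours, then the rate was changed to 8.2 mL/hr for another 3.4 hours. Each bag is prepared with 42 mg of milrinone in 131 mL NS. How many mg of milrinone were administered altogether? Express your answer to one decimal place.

11.3 mg

Concentration = 42 mg ÷ 131 mL = 0.3206107 mg/mL
Stage 1: 5 mL/hr × 1.5 hr = 7.5 mL → 7.5 mL × 0.3206107 mg/mL = 2.40458 mg
Stage 2: 8.2 mL/hr × 3.4 hr = 27.88 mL → 27.88 mL × 0.3206107 mg/mL = 8.938626 mg
Total = 2.40458 + 8.938626 = 11.34321 mg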